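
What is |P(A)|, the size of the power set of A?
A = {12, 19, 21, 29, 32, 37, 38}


Set A = {12, 19, 21, 29, 32, 37, 38}
|A| = 7
The power set P(A) contains all subsets of A.
|P(A)| = 2^|A| = 2^7 = 128

128


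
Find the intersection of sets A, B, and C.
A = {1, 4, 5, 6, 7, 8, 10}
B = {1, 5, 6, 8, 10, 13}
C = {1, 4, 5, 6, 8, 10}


Set A = {1, 4, 5, 6, 7, 8, 10}
Set B = {1, 5, 6, 8, 10, 13}
Set C = {1, 4, 5, 6, 8, 10}
First, A ∩ B = {1, 5, 6, 8, 10}
Then, (A ∩ B) ∩ C = {1, 5, 6, 8, 10}

{1, 5, 6, 8, 10}


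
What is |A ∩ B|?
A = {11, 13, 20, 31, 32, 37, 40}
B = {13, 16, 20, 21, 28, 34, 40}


Set A = {11, 13, 20, 31, 32, 37, 40}
Set B = {13, 16, 20, 21, 28, 34, 40}
A ∩ B = {13, 20, 40}
|A ∩ B| = 3

3


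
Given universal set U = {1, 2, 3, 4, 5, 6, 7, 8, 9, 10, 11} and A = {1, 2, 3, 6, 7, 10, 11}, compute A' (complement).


Universal set U = {1, 2, 3, 4, 5, 6, 7, 8, 9, 10, 11}
Set A = {1, 2, 3, 6, 7, 10, 11}
A' = U \ A = elements in U but not in A
Checking each element of U:
1 (in A, exclude), 2 (in A, exclude), 3 (in A, exclude), 4 (not in A, include), 5 (not in A, include), 6 (in A, exclude), 7 (in A, exclude), 8 (not in A, include), 9 (not in A, include), 10 (in A, exclude), 11 (in A, exclude)
A' = {4, 5, 8, 9}

{4, 5, 8, 9}


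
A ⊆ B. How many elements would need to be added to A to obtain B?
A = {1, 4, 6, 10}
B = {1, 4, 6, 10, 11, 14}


Set A = {1, 4, 6, 10}, |A| = 4
Set B = {1, 4, 6, 10, 11, 14}, |B| = 6
Since A ⊆ B: B \ A = {11, 14}
|B| - |A| = 6 - 4 = 2

2


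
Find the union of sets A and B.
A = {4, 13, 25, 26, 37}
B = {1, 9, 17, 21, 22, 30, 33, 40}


Set A = {4, 13, 25, 26, 37}
Set B = {1, 9, 17, 21, 22, 30, 33, 40}
A ∪ B includes all elements in either set.
Elements from A: {4, 13, 25, 26, 37}
Elements from B not already included: {1, 9, 17, 21, 22, 30, 33, 40}
A ∪ B = {1, 4, 9, 13, 17, 21, 22, 25, 26, 30, 33, 37, 40}

{1, 4, 9, 13, 17, 21, 22, 25, 26, 30, 33, 37, 40}


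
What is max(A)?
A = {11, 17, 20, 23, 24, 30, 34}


Set A = {11, 17, 20, 23, 24, 30, 34}
Elements in ascending order: 11, 17, 20, 23, 24, 30, 34
The largest element is 34.

34


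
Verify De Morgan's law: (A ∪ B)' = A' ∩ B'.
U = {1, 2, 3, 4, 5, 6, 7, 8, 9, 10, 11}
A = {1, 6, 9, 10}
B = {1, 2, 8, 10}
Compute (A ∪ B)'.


U = {1, 2, 3, 4, 5, 6, 7, 8, 9, 10, 11}
A = {1, 6, 9, 10}, B = {1, 2, 8, 10}
A ∪ B = {1, 2, 6, 8, 9, 10}
(A ∪ B)' = U \ (A ∪ B) = {3, 4, 5, 7, 11}
Verification via A' ∩ B': A' = {2, 3, 4, 5, 7, 8, 11}, B' = {3, 4, 5, 6, 7, 9, 11}
A' ∩ B' = {3, 4, 5, 7, 11} ✓

{3, 4, 5, 7, 11}


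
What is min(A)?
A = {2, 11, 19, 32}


Set A = {2, 11, 19, 32}
Elements in ascending order: 2, 11, 19, 32
The smallest element is 2.

2


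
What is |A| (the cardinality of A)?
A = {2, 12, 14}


Set A = {2, 12, 14}
Listing elements: 2, 12, 14
Counting: 3 elements
|A| = 3

3


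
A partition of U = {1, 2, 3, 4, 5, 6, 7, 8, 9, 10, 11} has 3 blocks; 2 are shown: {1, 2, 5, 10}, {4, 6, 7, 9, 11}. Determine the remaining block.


U = {1, 2, 3, 4, 5, 6, 7, 8, 9, 10, 11}
Shown blocks: {1, 2, 5, 10}, {4, 6, 7, 9, 11}
A partition's blocks are pairwise disjoint and cover U, so the missing block = U \ (union of shown blocks).
Union of shown blocks: {1, 2, 4, 5, 6, 7, 9, 10, 11}
Missing block = U \ (union) = {3, 8}

{3, 8}


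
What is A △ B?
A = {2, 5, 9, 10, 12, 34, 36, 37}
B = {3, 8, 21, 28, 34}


Set A = {2, 5, 9, 10, 12, 34, 36, 37}
Set B = {3, 8, 21, 28, 34}
A △ B = (A \ B) ∪ (B \ A)
Elements in A but not B: {2, 5, 9, 10, 12, 36, 37}
Elements in B but not A: {3, 8, 21, 28}
A △ B = {2, 3, 5, 8, 9, 10, 12, 21, 28, 36, 37}

{2, 3, 5, 8, 9, 10, 12, 21, 28, 36, 37}


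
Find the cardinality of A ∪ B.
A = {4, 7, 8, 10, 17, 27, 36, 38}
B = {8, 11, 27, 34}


Set A = {4, 7, 8, 10, 17, 27, 36, 38}, |A| = 8
Set B = {8, 11, 27, 34}, |B| = 4
A ∩ B = {8, 27}, |A ∩ B| = 2
|A ∪ B| = |A| + |B| - |A ∩ B| = 8 + 4 - 2 = 10

10


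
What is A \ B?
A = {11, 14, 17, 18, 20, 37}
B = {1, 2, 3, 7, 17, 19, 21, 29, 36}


Set A = {11, 14, 17, 18, 20, 37}
Set B = {1, 2, 3, 7, 17, 19, 21, 29, 36}
A \ B includes elements in A that are not in B.
Check each element of A:
11 (not in B, keep), 14 (not in B, keep), 17 (in B, remove), 18 (not in B, keep), 20 (not in B, keep), 37 (not in B, keep)
A \ B = {11, 14, 18, 20, 37}

{11, 14, 18, 20, 37}


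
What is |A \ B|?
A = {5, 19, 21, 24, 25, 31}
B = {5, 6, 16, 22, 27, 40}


Set A = {5, 19, 21, 24, 25, 31}
Set B = {5, 6, 16, 22, 27, 40}
A \ B = {19, 21, 24, 25, 31}
|A \ B| = 5

5


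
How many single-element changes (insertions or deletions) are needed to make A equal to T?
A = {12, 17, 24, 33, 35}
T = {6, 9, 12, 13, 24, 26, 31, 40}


Set A = {12, 17, 24, 33, 35}
Set T = {6, 9, 12, 13, 24, 26, 31, 40}
Elements to remove from A (in A, not in T): {17, 33, 35} → 3 removals
Elements to add to A (in T, not in A): {6, 9, 13, 26, 31, 40} → 6 additions
Total edits = 3 + 6 = 9

9


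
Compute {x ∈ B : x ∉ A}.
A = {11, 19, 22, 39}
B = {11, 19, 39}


Set A = {11, 19, 22, 39}
Set B = {11, 19, 39}
Check each element of B against A:
11 ∈ A, 19 ∈ A, 39 ∈ A
Elements of B not in A: {}

{}


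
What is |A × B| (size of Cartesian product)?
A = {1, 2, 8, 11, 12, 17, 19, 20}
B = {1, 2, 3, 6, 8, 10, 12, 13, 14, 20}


Set A = {1, 2, 8, 11, 12, 17, 19, 20} has 8 elements.
Set B = {1, 2, 3, 6, 8, 10, 12, 13, 14, 20} has 10 elements.
|A × B| = |A| × |B| = 8 × 10 = 80

80


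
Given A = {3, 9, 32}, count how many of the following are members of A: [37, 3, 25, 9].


Set A = {3, 9, 32}
Candidates: [37, 3, 25, 9]
Check each candidate:
37 ∉ A, 3 ∈ A, 25 ∉ A, 9 ∈ A
Count of candidates in A: 2

2


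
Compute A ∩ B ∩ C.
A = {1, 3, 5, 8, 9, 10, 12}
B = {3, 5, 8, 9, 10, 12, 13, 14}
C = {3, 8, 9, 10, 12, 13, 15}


Set A = {1, 3, 5, 8, 9, 10, 12}
Set B = {3, 5, 8, 9, 10, 12, 13, 14}
Set C = {3, 8, 9, 10, 12, 13, 15}
First, A ∩ B = {3, 5, 8, 9, 10, 12}
Then, (A ∩ B) ∩ C = {3, 8, 9, 10, 12}

{3, 8, 9, 10, 12}


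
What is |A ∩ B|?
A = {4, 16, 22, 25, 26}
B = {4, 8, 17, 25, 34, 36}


Set A = {4, 16, 22, 25, 26}
Set B = {4, 8, 17, 25, 34, 36}
A ∩ B = {4, 25}
|A ∩ B| = 2

2


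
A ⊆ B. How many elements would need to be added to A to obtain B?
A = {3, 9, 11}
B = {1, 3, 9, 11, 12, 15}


Set A = {3, 9, 11}, |A| = 3
Set B = {1, 3, 9, 11, 12, 15}, |B| = 6
Since A ⊆ B: B \ A = {1, 12, 15}
|B| - |A| = 6 - 3 = 3

3


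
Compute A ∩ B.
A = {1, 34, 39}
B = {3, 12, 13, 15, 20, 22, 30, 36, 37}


Set A = {1, 34, 39}
Set B = {3, 12, 13, 15, 20, 22, 30, 36, 37}
A ∩ B includes only elements in both sets.
Check each element of A against B:
1 ✗, 34 ✗, 39 ✗
A ∩ B = {}

{}


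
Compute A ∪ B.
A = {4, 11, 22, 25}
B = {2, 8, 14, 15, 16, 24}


Set A = {4, 11, 22, 25}
Set B = {2, 8, 14, 15, 16, 24}
A ∪ B includes all elements in either set.
Elements from A: {4, 11, 22, 25}
Elements from B not already included: {2, 8, 14, 15, 16, 24}
A ∪ B = {2, 4, 8, 11, 14, 15, 16, 22, 24, 25}

{2, 4, 8, 11, 14, 15, 16, 22, 24, 25}


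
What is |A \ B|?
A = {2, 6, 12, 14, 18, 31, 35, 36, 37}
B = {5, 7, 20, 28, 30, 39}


Set A = {2, 6, 12, 14, 18, 31, 35, 36, 37}
Set B = {5, 7, 20, 28, 30, 39}
A \ B = {2, 6, 12, 14, 18, 31, 35, 36, 37}
|A \ B| = 9

9


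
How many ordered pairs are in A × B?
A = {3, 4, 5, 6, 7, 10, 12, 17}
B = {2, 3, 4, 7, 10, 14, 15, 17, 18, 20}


Set A = {3, 4, 5, 6, 7, 10, 12, 17} has 8 elements.
Set B = {2, 3, 4, 7, 10, 14, 15, 17, 18, 20} has 10 elements.
|A × B| = |A| × |B| = 8 × 10 = 80

80


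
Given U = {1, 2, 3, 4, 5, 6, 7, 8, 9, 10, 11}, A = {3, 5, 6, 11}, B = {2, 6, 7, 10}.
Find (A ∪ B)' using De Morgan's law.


U = {1, 2, 3, 4, 5, 6, 7, 8, 9, 10, 11}
A = {3, 5, 6, 11}, B = {2, 6, 7, 10}
A ∪ B = {2, 3, 5, 6, 7, 10, 11}
(A ∪ B)' = U \ (A ∪ B) = {1, 4, 8, 9}
Verification via A' ∩ B': A' = {1, 2, 4, 7, 8, 9, 10}, B' = {1, 3, 4, 5, 8, 9, 11}
A' ∩ B' = {1, 4, 8, 9} ✓

{1, 4, 8, 9}


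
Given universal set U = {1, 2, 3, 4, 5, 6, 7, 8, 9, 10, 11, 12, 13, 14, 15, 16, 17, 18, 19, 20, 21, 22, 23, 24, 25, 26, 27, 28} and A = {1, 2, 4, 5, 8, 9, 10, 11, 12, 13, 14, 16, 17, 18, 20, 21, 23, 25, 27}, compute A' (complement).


Universal set U = {1, 2, 3, 4, 5, 6, 7, 8, 9, 10, 11, 12, 13, 14, 15, 16, 17, 18, 19, 20, 21, 22, 23, 24, 25, 26, 27, 28}
Set A = {1, 2, 4, 5, 8, 9, 10, 11, 12, 13, 14, 16, 17, 18, 20, 21, 23, 25, 27}
A' = U \ A = elements in U but not in A
Checking each element of U:
1 (in A, exclude), 2 (in A, exclude), 3 (not in A, include), 4 (in A, exclude), 5 (in A, exclude), 6 (not in A, include), 7 (not in A, include), 8 (in A, exclude), 9 (in A, exclude), 10 (in A, exclude), 11 (in A, exclude), 12 (in A, exclude), 13 (in A, exclude), 14 (in A, exclude), 15 (not in A, include), 16 (in A, exclude), 17 (in A, exclude), 18 (in A, exclude), 19 (not in A, include), 20 (in A, exclude), 21 (in A, exclude), 22 (not in A, include), 23 (in A, exclude), 24 (not in A, include), 25 (in A, exclude), 26 (not in A, include), 27 (in A, exclude), 28 (not in A, include)
A' = {3, 6, 7, 15, 19, 22, 24, 26, 28}

{3, 6, 7, 15, 19, 22, 24, 26, 28}


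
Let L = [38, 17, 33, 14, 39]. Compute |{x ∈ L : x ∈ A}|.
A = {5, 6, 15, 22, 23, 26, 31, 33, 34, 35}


Set A = {5, 6, 15, 22, 23, 26, 31, 33, 34, 35}
Candidates: [38, 17, 33, 14, 39]
Check each candidate:
38 ∉ A, 17 ∉ A, 33 ∈ A, 14 ∉ A, 39 ∉ A
Count of candidates in A: 1

1


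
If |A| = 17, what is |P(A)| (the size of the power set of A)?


The set has 17 elements.
The power set contains all possible subsets.
|P(A)| = 2^|A| = 2^17 = 131072

131072


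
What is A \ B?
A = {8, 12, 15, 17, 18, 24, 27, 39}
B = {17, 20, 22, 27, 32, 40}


Set A = {8, 12, 15, 17, 18, 24, 27, 39}
Set B = {17, 20, 22, 27, 32, 40}
A \ B includes elements in A that are not in B.
Check each element of A:
8 (not in B, keep), 12 (not in B, keep), 15 (not in B, keep), 17 (in B, remove), 18 (not in B, keep), 24 (not in B, keep), 27 (in B, remove), 39 (not in B, keep)
A \ B = {8, 12, 15, 18, 24, 39}

{8, 12, 15, 18, 24, 39}


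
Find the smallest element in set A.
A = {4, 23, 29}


Set A = {4, 23, 29}
Elements in ascending order: 4, 23, 29
The smallest element is 4.

4


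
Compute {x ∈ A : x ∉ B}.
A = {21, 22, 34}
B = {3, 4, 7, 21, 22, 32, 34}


Set A = {21, 22, 34}
Set B = {3, 4, 7, 21, 22, 32, 34}
Check each element of A against B:
21 ∈ B, 22 ∈ B, 34 ∈ B
Elements of A not in B: {}

{}


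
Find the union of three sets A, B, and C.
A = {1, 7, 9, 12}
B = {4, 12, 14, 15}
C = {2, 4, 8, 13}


Set A = {1, 7, 9, 12}
Set B = {4, 12, 14, 15}
Set C = {2, 4, 8, 13}
First, A ∪ B = {1, 4, 7, 9, 12, 14, 15}
Then, (A ∪ B) ∪ C = {1, 2, 4, 7, 8, 9, 12, 13, 14, 15}

{1, 2, 4, 7, 8, 9, 12, 13, 14, 15}


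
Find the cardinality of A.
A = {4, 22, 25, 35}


Set A = {4, 22, 25, 35}
Listing elements: 4, 22, 25, 35
Counting: 4 elements
|A| = 4

4


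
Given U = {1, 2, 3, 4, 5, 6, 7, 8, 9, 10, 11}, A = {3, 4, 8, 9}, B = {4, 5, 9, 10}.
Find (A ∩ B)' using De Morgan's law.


U = {1, 2, 3, 4, 5, 6, 7, 8, 9, 10, 11}
A = {3, 4, 8, 9}, B = {4, 5, 9, 10}
A ∩ B = {4, 9}
(A ∩ B)' = U \ (A ∩ B) = {1, 2, 3, 5, 6, 7, 8, 10, 11}
Verification via A' ∪ B': A' = {1, 2, 5, 6, 7, 10, 11}, B' = {1, 2, 3, 6, 7, 8, 11}
A' ∪ B' = {1, 2, 3, 5, 6, 7, 8, 10, 11} ✓

{1, 2, 3, 5, 6, 7, 8, 10, 11}


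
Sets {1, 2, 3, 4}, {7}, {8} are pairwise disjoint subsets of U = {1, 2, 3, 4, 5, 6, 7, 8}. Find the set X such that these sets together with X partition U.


U = {1, 2, 3, 4, 5, 6, 7, 8}
Shown blocks: {1, 2, 3, 4}, {7}, {8}
A partition's blocks are pairwise disjoint and cover U, so the missing block = U \ (union of shown blocks).
Union of shown blocks: {1, 2, 3, 4, 7, 8}
Missing block = U \ (union) = {5, 6}

{5, 6}


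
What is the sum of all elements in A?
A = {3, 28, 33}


Set A = {3, 28, 33}
Sum = 3 + 28 + 33 = 64

64


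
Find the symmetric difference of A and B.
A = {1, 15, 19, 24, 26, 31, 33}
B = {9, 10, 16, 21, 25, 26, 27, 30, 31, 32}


Set A = {1, 15, 19, 24, 26, 31, 33}
Set B = {9, 10, 16, 21, 25, 26, 27, 30, 31, 32}
A △ B = (A \ B) ∪ (B \ A)
Elements in A but not B: {1, 15, 19, 24, 33}
Elements in B but not A: {9, 10, 16, 21, 25, 27, 30, 32}
A △ B = {1, 9, 10, 15, 16, 19, 21, 24, 25, 27, 30, 32, 33}

{1, 9, 10, 15, 16, 19, 21, 24, 25, 27, 30, 32, 33}


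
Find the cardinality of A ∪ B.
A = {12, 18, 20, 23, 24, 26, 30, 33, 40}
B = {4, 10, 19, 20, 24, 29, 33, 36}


Set A = {12, 18, 20, 23, 24, 26, 30, 33, 40}, |A| = 9
Set B = {4, 10, 19, 20, 24, 29, 33, 36}, |B| = 8
A ∩ B = {20, 24, 33}, |A ∩ B| = 3
|A ∪ B| = |A| + |B| - |A ∩ B| = 9 + 8 - 3 = 14

14


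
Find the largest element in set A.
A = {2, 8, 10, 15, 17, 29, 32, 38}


Set A = {2, 8, 10, 15, 17, 29, 32, 38}
Elements in ascending order: 2, 8, 10, 15, 17, 29, 32, 38
The largest element is 38.

38


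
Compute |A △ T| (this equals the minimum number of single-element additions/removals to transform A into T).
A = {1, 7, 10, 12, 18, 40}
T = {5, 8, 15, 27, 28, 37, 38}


Set A = {1, 7, 10, 12, 18, 40}
Set T = {5, 8, 15, 27, 28, 37, 38}
Elements to remove from A (in A, not in T): {1, 7, 10, 12, 18, 40} → 6 removals
Elements to add to A (in T, not in A): {5, 8, 15, 27, 28, 37, 38} → 7 additions
Total edits = 6 + 7 = 13

13


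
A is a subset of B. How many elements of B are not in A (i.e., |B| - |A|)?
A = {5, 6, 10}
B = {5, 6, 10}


Set A = {5, 6, 10}, |A| = 3
Set B = {5, 6, 10}, |B| = 3
Since A ⊆ B: B \ A = {}
|B| - |A| = 3 - 3 = 0

0


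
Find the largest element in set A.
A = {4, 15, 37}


Set A = {4, 15, 37}
Elements in ascending order: 4, 15, 37
The largest element is 37.

37


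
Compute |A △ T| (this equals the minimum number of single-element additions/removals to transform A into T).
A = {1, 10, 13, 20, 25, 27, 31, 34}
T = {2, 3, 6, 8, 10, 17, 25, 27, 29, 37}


Set A = {1, 10, 13, 20, 25, 27, 31, 34}
Set T = {2, 3, 6, 8, 10, 17, 25, 27, 29, 37}
Elements to remove from A (in A, not in T): {1, 13, 20, 31, 34} → 5 removals
Elements to add to A (in T, not in A): {2, 3, 6, 8, 17, 29, 37} → 7 additions
Total edits = 5 + 7 = 12

12


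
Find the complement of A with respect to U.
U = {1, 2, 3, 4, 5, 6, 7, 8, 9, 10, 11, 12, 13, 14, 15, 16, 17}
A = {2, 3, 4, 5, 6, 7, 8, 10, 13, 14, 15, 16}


Universal set U = {1, 2, 3, 4, 5, 6, 7, 8, 9, 10, 11, 12, 13, 14, 15, 16, 17}
Set A = {2, 3, 4, 5, 6, 7, 8, 10, 13, 14, 15, 16}
A' = U \ A = elements in U but not in A
Checking each element of U:
1 (not in A, include), 2 (in A, exclude), 3 (in A, exclude), 4 (in A, exclude), 5 (in A, exclude), 6 (in A, exclude), 7 (in A, exclude), 8 (in A, exclude), 9 (not in A, include), 10 (in A, exclude), 11 (not in A, include), 12 (not in A, include), 13 (in A, exclude), 14 (in A, exclude), 15 (in A, exclude), 16 (in A, exclude), 17 (not in A, include)
A' = {1, 9, 11, 12, 17}

{1, 9, 11, 12, 17}


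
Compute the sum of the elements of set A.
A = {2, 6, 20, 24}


Set A = {2, 6, 20, 24}
Sum = 2 + 6 + 20 + 24 = 52

52


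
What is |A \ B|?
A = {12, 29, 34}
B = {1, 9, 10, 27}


Set A = {12, 29, 34}
Set B = {1, 9, 10, 27}
A \ B = {12, 29, 34}
|A \ B| = 3

3


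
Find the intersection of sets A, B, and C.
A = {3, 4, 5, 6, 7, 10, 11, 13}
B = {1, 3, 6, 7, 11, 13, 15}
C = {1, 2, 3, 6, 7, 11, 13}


Set A = {3, 4, 5, 6, 7, 10, 11, 13}
Set B = {1, 3, 6, 7, 11, 13, 15}
Set C = {1, 2, 3, 6, 7, 11, 13}
First, A ∩ B = {3, 6, 7, 11, 13}
Then, (A ∩ B) ∩ C = {3, 6, 7, 11, 13}

{3, 6, 7, 11, 13}


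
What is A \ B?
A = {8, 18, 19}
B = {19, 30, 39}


Set A = {8, 18, 19}
Set B = {19, 30, 39}
A \ B includes elements in A that are not in B.
Check each element of A:
8 (not in B, keep), 18 (not in B, keep), 19 (in B, remove)
A \ B = {8, 18}

{8, 18}


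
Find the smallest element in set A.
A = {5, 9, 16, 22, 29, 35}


Set A = {5, 9, 16, 22, 29, 35}
Elements in ascending order: 5, 9, 16, 22, 29, 35
The smallest element is 5.

5


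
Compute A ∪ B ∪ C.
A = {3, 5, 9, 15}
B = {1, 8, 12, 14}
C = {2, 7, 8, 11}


Set A = {3, 5, 9, 15}
Set B = {1, 8, 12, 14}
Set C = {2, 7, 8, 11}
First, A ∪ B = {1, 3, 5, 8, 9, 12, 14, 15}
Then, (A ∪ B) ∪ C = {1, 2, 3, 5, 7, 8, 9, 11, 12, 14, 15}

{1, 2, 3, 5, 7, 8, 9, 11, 12, 14, 15}


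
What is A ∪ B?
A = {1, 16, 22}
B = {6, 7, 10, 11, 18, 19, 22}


Set A = {1, 16, 22}
Set B = {6, 7, 10, 11, 18, 19, 22}
A ∪ B includes all elements in either set.
Elements from A: {1, 16, 22}
Elements from B not already included: {6, 7, 10, 11, 18, 19}
A ∪ B = {1, 6, 7, 10, 11, 16, 18, 19, 22}

{1, 6, 7, 10, 11, 16, 18, 19, 22}


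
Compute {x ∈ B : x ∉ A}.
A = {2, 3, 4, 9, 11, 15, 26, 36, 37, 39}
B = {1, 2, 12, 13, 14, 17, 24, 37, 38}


Set A = {2, 3, 4, 9, 11, 15, 26, 36, 37, 39}
Set B = {1, 2, 12, 13, 14, 17, 24, 37, 38}
Check each element of B against A:
1 ∉ A (include), 2 ∈ A, 12 ∉ A (include), 13 ∉ A (include), 14 ∉ A (include), 17 ∉ A (include), 24 ∉ A (include), 37 ∈ A, 38 ∉ A (include)
Elements of B not in A: {1, 12, 13, 14, 17, 24, 38}

{1, 12, 13, 14, 17, 24, 38}


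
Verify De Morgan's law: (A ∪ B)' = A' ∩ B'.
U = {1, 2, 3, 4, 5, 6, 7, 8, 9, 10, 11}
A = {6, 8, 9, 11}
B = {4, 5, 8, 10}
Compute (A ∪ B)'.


U = {1, 2, 3, 4, 5, 6, 7, 8, 9, 10, 11}
A = {6, 8, 9, 11}, B = {4, 5, 8, 10}
A ∪ B = {4, 5, 6, 8, 9, 10, 11}
(A ∪ B)' = U \ (A ∪ B) = {1, 2, 3, 7}
Verification via A' ∩ B': A' = {1, 2, 3, 4, 5, 7, 10}, B' = {1, 2, 3, 6, 7, 9, 11}
A' ∩ B' = {1, 2, 3, 7} ✓

{1, 2, 3, 7}


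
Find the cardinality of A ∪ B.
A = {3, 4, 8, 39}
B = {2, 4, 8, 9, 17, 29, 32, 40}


Set A = {3, 4, 8, 39}, |A| = 4
Set B = {2, 4, 8, 9, 17, 29, 32, 40}, |B| = 8
A ∩ B = {4, 8}, |A ∩ B| = 2
|A ∪ B| = |A| + |B| - |A ∩ B| = 4 + 8 - 2 = 10

10


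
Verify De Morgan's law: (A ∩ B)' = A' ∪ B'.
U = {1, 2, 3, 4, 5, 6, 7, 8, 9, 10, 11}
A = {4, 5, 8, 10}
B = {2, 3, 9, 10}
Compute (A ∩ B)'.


U = {1, 2, 3, 4, 5, 6, 7, 8, 9, 10, 11}
A = {4, 5, 8, 10}, B = {2, 3, 9, 10}
A ∩ B = {10}
(A ∩ B)' = U \ (A ∩ B) = {1, 2, 3, 4, 5, 6, 7, 8, 9, 11}
Verification via A' ∪ B': A' = {1, 2, 3, 6, 7, 9, 11}, B' = {1, 4, 5, 6, 7, 8, 11}
A' ∪ B' = {1, 2, 3, 4, 5, 6, 7, 8, 9, 11} ✓

{1, 2, 3, 4, 5, 6, 7, 8, 9, 11}


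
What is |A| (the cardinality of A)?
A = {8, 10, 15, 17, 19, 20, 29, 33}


Set A = {8, 10, 15, 17, 19, 20, 29, 33}
Listing elements: 8, 10, 15, 17, 19, 20, 29, 33
Counting: 8 elements
|A| = 8

8


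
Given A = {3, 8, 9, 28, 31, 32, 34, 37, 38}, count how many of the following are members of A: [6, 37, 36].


Set A = {3, 8, 9, 28, 31, 32, 34, 37, 38}
Candidates: [6, 37, 36]
Check each candidate:
6 ∉ A, 37 ∈ A, 36 ∉ A
Count of candidates in A: 1

1


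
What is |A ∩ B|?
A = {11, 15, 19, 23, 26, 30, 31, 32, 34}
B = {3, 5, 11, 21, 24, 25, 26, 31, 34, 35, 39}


Set A = {11, 15, 19, 23, 26, 30, 31, 32, 34}
Set B = {3, 5, 11, 21, 24, 25, 26, 31, 34, 35, 39}
A ∩ B = {11, 26, 31, 34}
|A ∩ B| = 4

4


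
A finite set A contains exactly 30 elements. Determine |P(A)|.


The set has 30 elements.
The power set contains all possible subsets.
|P(A)| = 2^|A| = 2^30 = 1073741824

1073741824


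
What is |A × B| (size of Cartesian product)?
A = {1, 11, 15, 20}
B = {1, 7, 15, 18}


Set A = {1, 11, 15, 20} has 4 elements.
Set B = {1, 7, 15, 18} has 4 elements.
|A × B| = |A| × |B| = 4 × 4 = 16

16


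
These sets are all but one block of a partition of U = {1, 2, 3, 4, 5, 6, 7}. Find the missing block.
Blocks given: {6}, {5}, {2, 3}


U = {1, 2, 3, 4, 5, 6, 7}
Shown blocks: {6}, {5}, {2, 3}
A partition's blocks are pairwise disjoint and cover U, so the missing block = U \ (union of shown blocks).
Union of shown blocks: {2, 3, 5, 6}
Missing block = U \ (union) = {1, 4, 7}

{1, 4, 7}


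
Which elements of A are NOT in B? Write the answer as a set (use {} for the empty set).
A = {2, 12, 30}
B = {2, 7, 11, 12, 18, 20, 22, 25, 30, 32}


Set A = {2, 12, 30}
Set B = {2, 7, 11, 12, 18, 20, 22, 25, 30, 32}
Check each element of A against B:
2 ∈ B, 12 ∈ B, 30 ∈ B
Elements of A not in B: {}

{}


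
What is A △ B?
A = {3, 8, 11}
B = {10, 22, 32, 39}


Set A = {3, 8, 11}
Set B = {10, 22, 32, 39}
A △ B = (A \ B) ∪ (B \ A)
Elements in A but not B: {3, 8, 11}
Elements in B but not A: {10, 22, 32, 39}
A △ B = {3, 8, 10, 11, 22, 32, 39}

{3, 8, 10, 11, 22, 32, 39}


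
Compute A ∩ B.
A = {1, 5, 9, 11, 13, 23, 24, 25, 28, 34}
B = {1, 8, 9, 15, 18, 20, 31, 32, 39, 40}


Set A = {1, 5, 9, 11, 13, 23, 24, 25, 28, 34}
Set B = {1, 8, 9, 15, 18, 20, 31, 32, 39, 40}
A ∩ B includes only elements in both sets.
Check each element of A against B:
1 ✓, 5 ✗, 9 ✓, 11 ✗, 13 ✗, 23 ✗, 24 ✗, 25 ✗, 28 ✗, 34 ✗
A ∩ B = {1, 9}

{1, 9}


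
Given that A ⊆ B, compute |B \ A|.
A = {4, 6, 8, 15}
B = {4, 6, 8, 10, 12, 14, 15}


Set A = {4, 6, 8, 15}, |A| = 4
Set B = {4, 6, 8, 10, 12, 14, 15}, |B| = 7
Since A ⊆ B: B \ A = {10, 12, 14}
|B| - |A| = 7 - 4 = 3

3


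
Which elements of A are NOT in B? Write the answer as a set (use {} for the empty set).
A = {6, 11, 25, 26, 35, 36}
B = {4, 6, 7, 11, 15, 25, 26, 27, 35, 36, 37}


Set A = {6, 11, 25, 26, 35, 36}
Set B = {4, 6, 7, 11, 15, 25, 26, 27, 35, 36, 37}
Check each element of A against B:
6 ∈ B, 11 ∈ B, 25 ∈ B, 26 ∈ B, 35 ∈ B, 36 ∈ B
Elements of A not in B: {}

{}


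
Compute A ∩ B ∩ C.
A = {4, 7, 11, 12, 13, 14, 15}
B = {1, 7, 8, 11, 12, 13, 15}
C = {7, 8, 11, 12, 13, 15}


Set A = {4, 7, 11, 12, 13, 14, 15}
Set B = {1, 7, 8, 11, 12, 13, 15}
Set C = {7, 8, 11, 12, 13, 15}
First, A ∩ B = {7, 11, 12, 13, 15}
Then, (A ∩ B) ∩ C = {7, 11, 12, 13, 15}

{7, 11, 12, 13, 15}


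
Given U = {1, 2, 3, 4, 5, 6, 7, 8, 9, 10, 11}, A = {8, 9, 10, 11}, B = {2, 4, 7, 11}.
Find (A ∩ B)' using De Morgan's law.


U = {1, 2, 3, 4, 5, 6, 7, 8, 9, 10, 11}
A = {8, 9, 10, 11}, B = {2, 4, 7, 11}
A ∩ B = {11}
(A ∩ B)' = U \ (A ∩ B) = {1, 2, 3, 4, 5, 6, 7, 8, 9, 10}
Verification via A' ∪ B': A' = {1, 2, 3, 4, 5, 6, 7}, B' = {1, 3, 5, 6, 8, 9, 10}
A' ∪ B' = {1, 2, 3, 4, 5, 6, 7, 8, 9, 10} ✓

{1, 2, 3, 4, 5, 6, 7, 8, 9, 10}


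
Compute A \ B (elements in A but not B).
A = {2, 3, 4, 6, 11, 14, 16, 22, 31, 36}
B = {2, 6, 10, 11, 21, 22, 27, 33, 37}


Set A = {2, 3, 4, 6, 11, 14, 16, 22, 31, 36}
Set B = {2, 6, 10, 11, 21, 22, 27, 33, 37}
A \ B includes elements in A that are not in B.
Check each element of A:
2 (in B, remove), 3 (not in B, keep), 4 (not in B, keep), 6 (in B, remove), 11 (in B, remove), 14 (not in B, keep), 16 (not in B, keep), 22 (in B, remove), 31 (not in B, keep), 36 (not in B, keep)
A \ B = {3, 4, 14, 16, 31, 36}

{3, 4, 14, 16, 31, 36}


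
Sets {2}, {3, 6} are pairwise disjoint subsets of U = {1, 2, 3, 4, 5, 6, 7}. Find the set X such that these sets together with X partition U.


U = {1, 2, 3, 4, 5, 6, 7}
Shown blocks: {2}, {3, 6}
A partition's blocks are pairwise disjoint and cover U, so the missing block = U \ (union of shown blocks).
Union of shown blocks: {2, 3, 6}
Missing block = U \ (union) = {1, 4, 5, 7}

{1, 4, 5, 7}


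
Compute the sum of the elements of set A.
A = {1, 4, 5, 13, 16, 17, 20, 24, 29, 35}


Set A = {1, 4, 5, 13, 16, 17, 20, 24, 29, 35}
Sum = 1 + 4 + 5 + 13 + 16 + 17 + 20 + 24 + 29 + 35 = 164

164


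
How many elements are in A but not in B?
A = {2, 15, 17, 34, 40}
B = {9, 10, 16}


Set A = {2, 15, 17, 34, 40}
Set B = {9, 10, 16}
A \ B = {2, 15, 17, 34, 40}
|A \ B| = 5

5


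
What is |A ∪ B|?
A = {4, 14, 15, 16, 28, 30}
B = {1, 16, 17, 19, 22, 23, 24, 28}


Set A = {4, 14, 15, 16, 28, 30}, |A| = 6
Set B = {1, 16, 17, 19, 22, 23, 24, 28}, |B| = 8
A ∩ B = {16, 28}, |A ∩ B| = 2
|A ∪ B| = |A| + |B| - |A ∩ B| = 6 + 8 - 2 = 12

12


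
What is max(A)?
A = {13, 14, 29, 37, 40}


Set A = {13, 14, 29, 37, 40}
Elements in ascending order: 13, 14, 29, 37, 40
The largest element is 40.

40


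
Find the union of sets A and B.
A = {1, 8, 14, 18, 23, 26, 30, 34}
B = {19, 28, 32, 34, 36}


Set A = {1, 8, 14, 18, 23, 26, 30, 34}
Set B = {19, 28, 32, 34, 36}
A ∪ B includes all elements in either set.
Elements from A: {1, 8, 14, 18, 23, 26, 30, 34}
Elements from B not already included: {19, 28, 32, 36}
A ∪ B = {1, 8, 14, 18, 19, 23, 26, 28, 30, 32, 34, 36}

{1, 8, 14, 18, 19, 23, 26, 28, 30, 32, 34, 36}


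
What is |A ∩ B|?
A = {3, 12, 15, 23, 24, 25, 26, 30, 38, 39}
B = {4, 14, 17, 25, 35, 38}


Set A = {3, 12, 15, 23, 24, 25, 26, 30, 38, 39}
Set B = {4, 14, 17, 25, 35, 38}
A ∩ B = {25, 38}
|A ∩ B| = 2

2


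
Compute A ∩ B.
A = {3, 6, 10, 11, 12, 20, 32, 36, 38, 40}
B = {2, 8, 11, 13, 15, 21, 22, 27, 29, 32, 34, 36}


Set A = {3, 6, 10, 11, 12, 20, 32, 36, 38, 40}
Set B = {2, 8, 11, 13, 15, 21, 22, 27, 29, 32, 34, 36}
A ∩ B includes only elements in both sets.
Check each element of A against B:
3 ✗, 6 ✗, 10 ✗, 11 ✓, 12 ✗, 20 ✗, 32 ✓, 36 ✓, 38 ✗, 40 ✗
A ∩ B = {11, 32, 36}

{11, 32, 36}


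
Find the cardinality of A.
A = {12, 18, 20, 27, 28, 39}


Set A = {12, 18, 20, 27, 28, 39}
Listing elements: 12, 18, 20, 27, 28, 39
Counting: 6 elements
|A| = 6

6


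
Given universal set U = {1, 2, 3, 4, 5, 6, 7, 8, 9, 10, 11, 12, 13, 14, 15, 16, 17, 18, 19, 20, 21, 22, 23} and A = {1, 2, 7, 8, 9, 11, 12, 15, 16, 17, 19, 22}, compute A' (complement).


Universal set U = {1, 2, 3, 4, 5, 6, 7, 8, 9, 10, 11, 12, 13, 14, 15, 16, 17, 18, 19, 20, 21, 22, 23}
Set A = {1, 2, 7, 8, 9, 11, 12, 15, 16, 17, 19, 22}
A' = U \ A = elements in U but not in A
Checking each element of U:
1 (in A, exclude), 2 (in A, exclude), 3 (not in A, include), 4 (not in A, include), 5 (not in A, include), 6 (not in A, include), 7 (in A, exclude), 8 (in A, exclude), 9 (in A, exclude), 10 (not in A, include), 11 (in A, exclude), 12 (in A, exclude), 13 (not in A, include), 14 (not in A, include), 15 (in A, exclude), 16 (in A, exclude), 17 (in A, exclude), 18 (not in A, include), 19 (in A, exclude), 20 (not in A, include), 21 (not in A, include), 22 (in A, exclude), 23 (not in A, include)
A' = {3, 4, 5, 6, 10, 13, 14, 18, 20, 21, 23}

{3, 4, 5, 6, 10, 13, 14, 18, 20, 21, 23}


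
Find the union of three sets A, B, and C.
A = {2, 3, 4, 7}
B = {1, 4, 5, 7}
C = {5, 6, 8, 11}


Set A = {2, 3, 4, 7}
Set B = {1, 4, 5, 7}
Set C = {5, 6, 8, 11}
First, A ∪ B = {1, 2, 3, 4, 5, 7}
Then, (A ∪ B) ∪ C = {1, 2, 3, 4, 5, 6, 7, 8, 11}

{1, 2, 3, 4, 5, 6, 7, 8, 11}


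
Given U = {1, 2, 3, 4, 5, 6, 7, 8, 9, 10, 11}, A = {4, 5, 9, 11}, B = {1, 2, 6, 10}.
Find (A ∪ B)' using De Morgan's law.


U = {1, 2, 3, 4, 5, 6, 7, 8, 9, 10, 11}
A = {4, 5, 9, 11}, B = {1, 2, 6, 10}
A ∪ B = {1, 2, 4, 5, 6, 9, 10, 11}
(A ∪ B)' = U \ (A ∪ B) = {3, 7, 8}
Verification via A' ∩ B': A' = {1, 2, 3, 6, 7, 8, 10}, B' = {3, 4, 5, 7, 8, 9, 11}
A' ∩ B' = {3, 7, 8} ✓

{3, 7, 8}


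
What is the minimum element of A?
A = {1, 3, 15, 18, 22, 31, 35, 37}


Set A = {1, 3, 15, 18, 22, 31, 35, 37}
Elements in ascending order: 1, 3, 15, 18, 22, 31, 35, 37
The smallest element is 1.

1


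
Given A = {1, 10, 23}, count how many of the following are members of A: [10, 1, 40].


Set A = {1, 10, 23}
Candidates: [10, 1, 40]
Check each candidate:
10 ∈ A, 1 ∈ A, 40 ∉ A
Count of candidates in A: 2

2


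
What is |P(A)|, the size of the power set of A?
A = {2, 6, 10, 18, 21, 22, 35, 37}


Set A = {2, 6, 10, 18, 21, 22, 35, 37}
|A| = 8
The power set P(A) contains all subsets of A.
|P(A)| = 2^|A| = 2^8 = 256

256


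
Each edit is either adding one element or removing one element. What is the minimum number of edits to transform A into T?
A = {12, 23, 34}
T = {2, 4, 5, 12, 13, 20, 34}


Set A = {12, 23, 34}
Set T = {2, 4, 5, 12, 13, 20, 34}
Elements to remove from A (in A, not in T): {23} → 1 removals
Elements to add to A (in T, not in A): {2, 4, 5, 13, 20} → 5 additions
Total edits = 1 + 5 = 6

6


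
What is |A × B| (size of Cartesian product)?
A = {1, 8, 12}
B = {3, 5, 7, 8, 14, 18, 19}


Set A = {1, 8, 12} has 3 elements.
Set B = {3, 5, 7, 8, 14, 18, 19} has 7 elements.
|A × B| = |A| × |B| = 3 × 7 = 21

21


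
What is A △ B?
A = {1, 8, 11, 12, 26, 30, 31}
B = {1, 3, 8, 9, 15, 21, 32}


Set A = {1, 8, 11, 12, 26, 30, 31}
Set B = {1, 3, 8, 9, 15, 21, 32}
A △ B = (A \ B) ∪ (B \ A)
Elements in A but not B: {11, 12, 26, 30, 31}
Elements in B but not A: {3, 9, 15, 21, 32}
A △ B = {3, 9, 11, 12, 15, 21, 26, 30, 31, 32}

{3, 9, 11, 12, 15, 21, 26, 30, 31, 32}


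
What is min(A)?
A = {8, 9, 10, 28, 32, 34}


Set A = {8, 9, 10, 28, 32, 34}
Elements in ascending order: 8, 9, 10, 28, 32, 34
The smallest element is 8.

8


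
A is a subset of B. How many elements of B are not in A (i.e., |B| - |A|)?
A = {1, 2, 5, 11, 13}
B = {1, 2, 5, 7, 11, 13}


Set A = {1, 2, 5, 11, 13}, |A| = 5
Set B = {1, 2, 5, 7, 11, 13}, |B| = 6
Since A ⊆ B: B \ A = {7}
|B| - |A| = 6 - 5 = 1

1


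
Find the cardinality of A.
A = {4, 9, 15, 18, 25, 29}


Set A = {4, 9, 15, 18, 25, 29}
Listing elements: 4, 9, 15, 18, 25, 29
Counting: 6 elements
|A| = 6

6


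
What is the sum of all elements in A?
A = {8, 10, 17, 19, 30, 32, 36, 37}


Set A = {8, 10, 17, 19, 30, 32, 36, 37}
Sum = 8 + 10 + 17 + 19 + 30 + 32 + 36 + 37 = 189

189


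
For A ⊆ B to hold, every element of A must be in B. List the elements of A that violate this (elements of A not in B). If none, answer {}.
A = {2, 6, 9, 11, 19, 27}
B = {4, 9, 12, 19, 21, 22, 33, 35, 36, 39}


Set A = {2, 6, 9, 11, 19, 27}
Set B = {4, 9, 12, 19, 21, 22, 33, 35, 36, 39}
Check each element of A against B:
2 ∉ B (include), 6 ∉ B (include), 9 ∈ B, 11 ∉ B (include), 19 ∈ B, 27 ∉ B (include)
Elements of A not in B: {2, 6, 11, 27}

{2, 6, 11, 27}


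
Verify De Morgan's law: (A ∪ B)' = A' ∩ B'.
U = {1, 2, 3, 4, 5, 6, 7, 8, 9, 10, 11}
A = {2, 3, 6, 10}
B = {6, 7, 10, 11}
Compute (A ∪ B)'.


U = {1, 2, 3, 4, 5, 6, 7, 8, 9, 10, 11}
A = {2, 3, 6, 10}, B = {6, 7, 10, 11}
A ∪ B = {2, 3, 6, 7, 10, 11}
(A ∪ B)' = U \ (A ∪ B) = {1, 4, 5, 8, 9}
Verification via A' ∩ B': A' = {1, 4, 5, 7, 8, 9, 11}, B' = {1, 2, 3, 4, 5, 8, 9}
A' ∩ B' = {1, 4, 5, 8, 9} ✓

{1, 4, 5, 8, 9}


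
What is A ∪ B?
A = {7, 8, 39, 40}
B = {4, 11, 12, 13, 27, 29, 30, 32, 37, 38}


Set A = {7, 8, 39, 40}
Set B = {4, 11, 12, 13, 27, 29, 30, 32, 37, 38}
A ∪ B includes all elements in either set.
Elements from A: {7, 8, 39, 40}
Elements from B not already included: {4, 11, 12, 13, 27, 29, 30, 32, 37, 38}
A ∪ B = {4, 7, 8, 11, 12, 13, 27, 29, 30, 32, 37, 38, 39, 40}

{4, 7, 8, 11, 12, 13, 27, 29, 30, 32, 37, 38, 39, 40}


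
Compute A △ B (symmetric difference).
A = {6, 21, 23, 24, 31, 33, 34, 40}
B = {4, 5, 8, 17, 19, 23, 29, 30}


Set A = {6, 21, 23, 24, 31, 33, 34, 40}
Set B = {4, 5, 8, 17, 19, 23, 29, 30}
A △ B = (A \ B) ∪ (B \ A)
Elements in A but not B: {6, 21, 24, 31, 33, 34, 40}
Elements in B but not A: {4, 5, 8, 17, 19, 29, 30}
A △ B = {4, 5, 6, 8, 17, 19, 21, 24, 29, 30, 31, 33, 34, 40}

{4, 5, 6, 8, 17, 19, 21, 24, 29, 30, 31, 33, 34, 40}


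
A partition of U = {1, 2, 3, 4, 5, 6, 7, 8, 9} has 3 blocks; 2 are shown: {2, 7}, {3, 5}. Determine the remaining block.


U = {1, 2, 3, 4, 5, 6, 7, 8, 9}
Shown blocks: {2, 7}, {3, 5}
A partition's blocks are pairwise disjoint and cover U, so the missing block = U \ (union of shown blocks).
Union of shown blocks: {2, 3, 5, 7}
Missing block = U \ (union) = {1, 4, 6, 8, 9}

{1, 4, 6, 8, 9}


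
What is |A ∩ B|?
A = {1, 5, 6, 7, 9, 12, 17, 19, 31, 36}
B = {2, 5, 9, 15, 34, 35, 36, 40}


Set A = {1, 5, 6, 7, 9, 12, 17, 19, 31, 36}
Set B = {2, 5, 9, 15, 34, 35, 36, 40}
A ∩ B = {5, 9, 36}
|A ∩ B| = 3

3


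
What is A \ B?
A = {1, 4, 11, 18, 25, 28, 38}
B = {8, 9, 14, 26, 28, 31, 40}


Set A = {1, 4, 11, 18, 25, 28, 38}
Set B = {8, 9, 14, 26, 28, 31, 40}
A \ B includes elements in A that are not in B.
Check each element of A:
1 (not in B, keep), 4 (not in B, keep), 11 (not in B, keep), 18 (not in B, keep), 25 (not in B, keep), 28 (in B, remove), 38 (not in B, keep)
A \ B = {1, 4, 11, 18, 25, 38}

{1, 4, 11, 18, 25, 38}


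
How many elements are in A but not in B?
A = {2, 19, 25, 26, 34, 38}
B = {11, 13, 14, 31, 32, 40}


Set A = {2, 19, 25, 26, 34, 38}
Set B = {11, 13, 14, 31, 32, 40}
A \ B = {2, 19, 25, 26, 34, 38}
|A \ B| = 6

6


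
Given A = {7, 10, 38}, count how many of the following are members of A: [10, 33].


Set A = {7, 10, 38}
Candidates: [10, 33]
Check each candidate:
10 ∈ A, 33 ∉ A
Count of candidates in A: 1

1


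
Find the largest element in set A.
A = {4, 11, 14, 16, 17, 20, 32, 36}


Set A = {4, 11, 14, 16, 17, 20, 32, 36}
Elements in ascending order: 4, 11, 14, 16, 17, 20, 32, 36
The largest element is 36.

36


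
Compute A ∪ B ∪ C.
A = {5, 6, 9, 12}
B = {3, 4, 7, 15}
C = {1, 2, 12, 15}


Set A = {5, 6, 9, 12}
Set B = {3, 4, 7, 15}
Set C = {1, 2, 12, 15}
First, A ∪ B = {3, 4, 5, 6, 7, 9, 12, 15}
Then, (A ∪ B) ∪ C = {1, 2, 3, 4, 5, 6, 7, 9, 12, 15}

{1, 2, 3, 4, 5, 6, 7, 9, 12, 15}


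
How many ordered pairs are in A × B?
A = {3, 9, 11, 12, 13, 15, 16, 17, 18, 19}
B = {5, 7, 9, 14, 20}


Set A = {3, 9, 11, 12, 13, 15, 16, 17, 18, 19} has 10 elements.
Set B = {5, 7, 9, 14, 20} has 5 elements.
|A × B| = |A| × |B| = 10 × 5 = 50

50


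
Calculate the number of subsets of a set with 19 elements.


The set has 19 elements.
The power set contains all possible subsets.
|P(A)| = 2^|A| = 2^19 = 524288

524288


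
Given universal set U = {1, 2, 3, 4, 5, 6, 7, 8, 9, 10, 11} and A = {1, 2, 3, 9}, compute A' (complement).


Universal set U = {1, 2, 3, 4, 5, 6, 7, 8, 9, 10, 11}
Set A = {1, 2, 3, 9}
A' = U \ A = elements in U but not in A
Checking each element of U:
1 (in A, exclude), 2 (in A, exclude), 3 (in A, exclude), 4 (not in A, include), 5 (not in A, include), 6 (not in A, include), 7 (not in A, include), 8 (not in A, include), 9 (in A, exclude), 10 (not in A, include), 11 (not in A, include)
A' = {4, 5, 6, 7, 8, 10, 11}

{4, 5, 6, 7, 8, 10, 11}


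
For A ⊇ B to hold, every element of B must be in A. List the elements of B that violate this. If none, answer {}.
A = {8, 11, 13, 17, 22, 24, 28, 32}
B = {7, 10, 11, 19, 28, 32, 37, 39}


Set A = {8, 11, 13, 17, 22, 24, 28, 32}
Set B = {7, 10, 11, 19, 28, 32, 37, 39}
Check each element of B against A:
7 ∉ A (include), 10 ∉ A (include), 11 ∈ A, 19 ∉ A (include), 28 ∈ A, 32 ∈ A, 37 ∉ A (include), 39 ∉ A (include)
Elements of B not in A: {7, 10, 19, 37, 39}

{7, 10, 19, 37, 39}


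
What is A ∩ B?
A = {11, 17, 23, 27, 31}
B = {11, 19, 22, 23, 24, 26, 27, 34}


Set A = {11, 17, 23, 27, 31}
Set B = {11, 19, 22, 23, 24, 26, 27, 34}
A ∩ B includes only elements in both sets.
Check each element of A against B:
11 ✓, 17 ✗, 23 ✓, 27 ✓, 31 ✗
A ∩ B = {11, 23, 27}

{11, 23, 27}


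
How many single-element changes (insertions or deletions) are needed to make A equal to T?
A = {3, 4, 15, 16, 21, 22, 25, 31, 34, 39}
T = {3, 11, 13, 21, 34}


Set A = {3, 4, 15, 16, 21, 22, 25, 31, 34, 39}
Set T = {3, 11, 13, 21, 34}
Elements to remove from A (in A, not in T): {4, 15, 16, 22, 25, 31, 39} → 7 removals
Elements to add to A (in T, not in A): {11, 13} → 2 additions
Total edits = 7 + 2 = 9

9


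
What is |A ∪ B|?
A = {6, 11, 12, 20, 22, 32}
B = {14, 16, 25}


Set A = {6, 11, 12, 20, 22, 32}, |A| = 6
Set B = {14, 16, 25}, |B| = 3
A ∩ B = {}, |A ∩ B| = 0
|A ∪ B| = |A| + |B| - |A ∩ B| = 6 + 3 - 0 = 9

9


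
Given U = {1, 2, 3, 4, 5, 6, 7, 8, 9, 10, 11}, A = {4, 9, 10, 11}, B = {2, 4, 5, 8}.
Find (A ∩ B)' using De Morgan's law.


U = {1, 2, 3, 4, 5, 6, 7, 8, 9, 10, 11}
A = {4, 9, 10, 11}, B = {2, 4, 5, 8}
A ∩ B = {4}
(A ∩ B)' = U \ (A ∩ B) = {1, 2, 3, 5, 6, 7, 8, 9, 10, 11}
Verification via A' ∪ B': A' = {1, 2, 3, 5, 6, 7, 8}, B' = {1, 3, 6, 7, 9, 10, 11}
A' ∪ B' = {1, 2, 3, 5, 6, 7, 8, 9, 10, 11} ✓

{1, 2, 3, 5, 6, 7, 8, 9, 10, 11}


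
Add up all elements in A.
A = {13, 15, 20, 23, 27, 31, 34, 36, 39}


Set A = {13, 15, 20, 23, 27, 31, 34, 36, 39}
Sum = 13 + 15 + 20 + 23 + 27 + 31 + 34 + 36 + 39 = 238

238


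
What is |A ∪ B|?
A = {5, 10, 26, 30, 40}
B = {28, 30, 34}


Set A = {5, 10, 26, 30, 40}, |A| = 5
Set B = {28, 30, 34}, |B| = 3
A ∩ B = {30}, |A ∩ B| = 1
|A ∪ B| = |A| + |B| - |A ∩ B| = 5 + 3 - 1 = 7

7


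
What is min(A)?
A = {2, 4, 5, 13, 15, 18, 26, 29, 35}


Set A = {2, 4, 5, 13, 15, 18, 26, 29, 35}
Elements in ascending order: 2, 4, 5, 13, 15, 18, 26, 29, 35
The smallest element is 2.

2


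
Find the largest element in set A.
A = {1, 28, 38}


Set A = {1, 28, 38}
Elements in ascending order: 1, 28, 38
The largest element is 38.

38


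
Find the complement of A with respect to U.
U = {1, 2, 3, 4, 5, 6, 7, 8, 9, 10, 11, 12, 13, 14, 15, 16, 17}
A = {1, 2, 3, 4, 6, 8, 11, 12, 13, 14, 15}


Universal set U = {1, 2, 3, 4, 5, 6, 7, 8, 9, 10, 11, 12, 13, 14, 15, 16, 17}
Set A = {1, 2, 3, 4, 6, 8, 11, 12, 13, 14, 15}
A' = U \ A = elements in U but not in A
Checking each element of U:
1 (in A, exclude), 2 (in A, exclude), 3 (in A, exclude), 4 (in A, exclude), 5 (not in A, include), 6 (in A, exclude), 7 (not in A, include), 8 (in A, exclude), 9 (not in A, include), 10 (not in A, include), 11 (in A, exclude), 12 (in A, exclude), 13 (in A, exclude), 14 (in A, exclude), 15 (in A, exclude), 16 (not in A, include), 17 (not in A, include)
A' = {5, 7, 9, 10, 16, 17}

{5, 7, 9, 10, 16, 17}


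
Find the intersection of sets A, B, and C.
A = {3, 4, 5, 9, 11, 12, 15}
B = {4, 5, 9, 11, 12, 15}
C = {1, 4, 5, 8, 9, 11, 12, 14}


Set A = {3, 4, 5, 9, 11, 12, 15}
Set B = {4, 5, 9, 11, 12, 15}
Set C = {1, 4, 5, 8, 9, 11, 12, 14}
First, A ∩ B = {4, 5, 9, 11, 12, 15}
Then, (A ∩ B) ∩ C = {4, 5, 9, 11, 12}

{4, 5, 9, 11, 12}


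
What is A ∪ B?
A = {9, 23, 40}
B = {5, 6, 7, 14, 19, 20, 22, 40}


Set A = {9, 23, 40}
Set B = {5, 6, 7, 14, 19, 20, 22, 40}
A ∪ B includes all elements in either set.
Elements from A: {9, 23, 40}
Elements from B not already included: {5, 6, 7, 14, 19, 20, 22}
A ∪ B = {5, 6, 7, 9, 14, 19, 20, 22, 23, 40}

{5, 6, 7, 9, 14, 19, 20, 22, 23, 40}


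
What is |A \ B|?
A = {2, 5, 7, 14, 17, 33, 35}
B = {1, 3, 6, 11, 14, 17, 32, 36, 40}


Set A = {2, 5, 7, 14, 17, 33, 35}
Set B = {1, 3, 6, 11, 14, 17, 32, 36, 40}
A \ B = {2, 5, 7, 33, 35}
|A \ B| = 5

5


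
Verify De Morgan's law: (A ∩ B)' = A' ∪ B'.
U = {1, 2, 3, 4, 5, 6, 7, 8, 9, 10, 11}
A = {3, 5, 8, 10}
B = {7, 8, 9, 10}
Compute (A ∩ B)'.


U = {1, 2, 3, 4, 5, 6, 7, 8, 9, 10, 11}
A = {3, 5, 8, 10}, B = {7, 8, 9, 10}
A ∩ B = {8, 10}
(A ∩ B)' = U \ (A ∩ B) = {1, 2, 3, 4, 5, 6, 7, 9, 11}
Verification via A' ∪ B': A' = {1, 2, 4, 6, 7, 9, 11}, B' = {1, 2, 3, 4, 5, 6, 11}
A' ∪ B' = {1, 2, 3, 4, 5, 6, 7, 9, 11} ✓

{1, 2, 3, 4, 5, 6, 7, 9, 11}


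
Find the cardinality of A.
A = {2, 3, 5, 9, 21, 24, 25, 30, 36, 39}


Set A = {2, 3, 5, 9, 21, 24, 25, 30, 36, 39}
Listing elements: 2, 3, 5, 9, 21, 24, 25, 30, 36, 39
Counting: 10 elements
|A| = 10

10


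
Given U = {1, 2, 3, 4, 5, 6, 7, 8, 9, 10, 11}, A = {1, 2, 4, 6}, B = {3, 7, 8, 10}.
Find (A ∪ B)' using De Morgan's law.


U = {1, 2, 3, 4, 5, 6, 7, 8, 9, 10, 11}
A = {1, 2, 4, 6}, B = {3, 7, 8, 10}
A ∪ B = {1, 2, 3, 4, 6, 7, 8, 10}
(A ∪ B)' = U \ (A ∪ B) = {5, 9, 11}
Verification via A' ∩ B': A' = {3, 5, 7, 8, 9, 10, 11}, B' = {1, 2, 4, 5, 6, 9, 11}
A' ∩ B' = {5, 9, 11} ✓

{5, 9, 11}


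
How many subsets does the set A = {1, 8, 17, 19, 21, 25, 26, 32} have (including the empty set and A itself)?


Set A = {1, 8, 17, 19, 21, 25, 26, 32}
|A| = 8
The power set P(A) contains all subsets of A.
|P(A)| = 2^|A| = 2^8 = 256

256


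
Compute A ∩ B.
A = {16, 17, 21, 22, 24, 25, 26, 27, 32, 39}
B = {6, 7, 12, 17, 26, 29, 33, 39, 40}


Set A = {16, 17, 21, 22, 24, 25, 26, 27, 32, 39}
Set B = {6, 7, 12, 17, 26, 29, 33, 39, 40}
A ∩ B includes only elements in both sets.
Check each element of A against B:
16 ✗, 17 ✓, 21 ✗, 22 ✗, 24 ✗, 25 ✗, 26 ✓, 27 ✗, 32 ✗, 39 ✓
A ∩ B = {17, 26, 39}

{17, 26, 39}
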